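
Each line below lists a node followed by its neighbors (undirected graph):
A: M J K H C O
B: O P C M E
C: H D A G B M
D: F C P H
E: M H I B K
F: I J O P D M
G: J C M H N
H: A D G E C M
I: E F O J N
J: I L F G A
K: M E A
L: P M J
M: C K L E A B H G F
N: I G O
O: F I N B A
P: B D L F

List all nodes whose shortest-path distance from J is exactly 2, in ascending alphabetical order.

C, D, E, H, K, M, N, O, P

Level 0: J
Level 1: A, F, G, I, L
Level 2: C, D, E, H, K, M, N, O, P
Level 3: B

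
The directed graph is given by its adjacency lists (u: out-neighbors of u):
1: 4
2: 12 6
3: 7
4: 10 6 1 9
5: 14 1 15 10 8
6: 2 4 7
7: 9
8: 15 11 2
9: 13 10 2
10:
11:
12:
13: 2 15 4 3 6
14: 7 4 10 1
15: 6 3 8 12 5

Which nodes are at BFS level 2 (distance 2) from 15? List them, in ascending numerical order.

1, 2, 4, 7, 10, 11, 14

Level 0: 15
Level 1: 3, 5, 6, 8, 12
Level 2: 1, 2, 4, 7, 10, 11, 14
Level 3: 9
Level 4: 13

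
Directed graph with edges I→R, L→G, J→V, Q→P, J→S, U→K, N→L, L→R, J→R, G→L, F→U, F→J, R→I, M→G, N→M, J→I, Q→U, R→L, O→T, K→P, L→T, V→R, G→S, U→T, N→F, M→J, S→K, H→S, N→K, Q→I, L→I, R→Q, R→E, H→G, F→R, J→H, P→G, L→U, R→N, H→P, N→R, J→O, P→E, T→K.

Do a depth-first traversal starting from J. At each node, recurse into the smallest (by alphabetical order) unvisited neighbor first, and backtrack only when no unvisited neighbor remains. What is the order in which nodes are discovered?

J, H, G, L, I, R, E, N, F, U, K, P, T, M, Q, S, O, V

Visit J
J → H
H → G
G → L
L → I
I → R
R → E
R → N
N → F
F → U
U → K
K → P
U → T
N → M
R → Q
G → S
J → O
J → V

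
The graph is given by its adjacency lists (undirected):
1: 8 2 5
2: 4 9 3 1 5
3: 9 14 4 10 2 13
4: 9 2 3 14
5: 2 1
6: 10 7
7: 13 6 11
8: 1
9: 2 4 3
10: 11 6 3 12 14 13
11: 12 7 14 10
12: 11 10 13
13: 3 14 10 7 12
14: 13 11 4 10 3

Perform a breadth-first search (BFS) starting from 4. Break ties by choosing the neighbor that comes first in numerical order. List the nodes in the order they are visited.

Visit 4; enqueue 2, 3, 9, 14 → queue [2, 3, 9, 14]
Visit 2; enqueue 1, 5 → queue [3, 9, 14, 1, 5]
Visit 3; enqueue 10, 13 → queue [9, 14, 1, 5, 10, 13]
Visit 9 → queue [14, 1, 5, 10, 13]
Visit 14; enqueue 11 → queue [1, 5, 10, 13, 11]
Visit 1; enqueue 8 → queue [5, 10, 13, 11, 8]
Visit 5 → queue [10, 13, 11, 8]
Visit 10; enqueue 6, 12 → queue [13, 11, 8, 6, 12]
Visit 13; enqueue 7 → queue [11, 8, 6, 12, 7]
Visit 11 → queue [8, 6, 12, 7]
Visit 8 → queue [6, 12, 7]
Visit 6 → queue [12, 7]
Visit 12 → queue [7]
Visit 7 → queue []

4 → 2 → 3 → 9 → 14 → 1 → 5 → 10 → 13 → 11 → 8 → 6 → 12 → 7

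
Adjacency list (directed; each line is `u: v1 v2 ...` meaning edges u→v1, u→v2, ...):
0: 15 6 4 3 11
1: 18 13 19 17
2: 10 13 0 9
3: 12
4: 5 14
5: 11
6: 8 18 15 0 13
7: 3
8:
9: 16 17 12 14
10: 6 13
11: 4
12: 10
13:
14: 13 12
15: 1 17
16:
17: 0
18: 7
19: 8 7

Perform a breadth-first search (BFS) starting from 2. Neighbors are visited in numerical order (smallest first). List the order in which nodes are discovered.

2, 0, 9, 10, 13, 3, 4, 6, 11, 15, 12, 14, 16, 17, 5, 8, 18, 1, 7, 19

Visit 2; enqueue 0, 9, 10, 13 → queue [0, 9, 10, 13]
Visit 0; enqueue 3, 4, 6, 11, 15 → queue [9, 10, 13, 3, 4, 6, 11, 15]
Visit 9; enqueue 12, 14, 16, 17 → queue [10, 13, 3, 4, 6, 11, 15, 12, 14, 16, 17]
Visit 10 → queue [13, 3, 4, 6, 11, 15, 12, 14, 16, 17]
Visit 13 → queue [3, 4, 6, 11, 15, 12, 14, 16, 17]
Visit 3 → queue [4, 6, 11, 15, 12, 14, 16, 17]
Visit 4; enqueue 5 → queue [6, 11, 15, 12, 14, 16, 17, 5]
Visit 6; enqueue 8, 18 → queue [11, 15, 12, 14, 16, 17, 5, 8, 18]
Visit 11 → queue [15, 12, 14, 16, 17, 5, 8, 18]
Visit 15; enqueue 1 → queue [12, 14, 16, 17, 5, 8, 18, 1]
Visit 12 → queue [14, 16, 17, 5, 8, 18, 1]
Visit 14 → queue [16, 17, 5, 8, 18, 1]
Visit 16 → queue [17, 5, 8, 18, 1]
Visit 17 → queue [5, 8, 18, 1]
Visit 5 → queue [8, 18, 1]
Visit 8 → queue [18, 1]
Visit 18; enqueue 7 → queue [1, 7]
Visit 1; enqueue 19 → queue [7, 19]
Visit 7 → queue [19]
Visit 19 → queue []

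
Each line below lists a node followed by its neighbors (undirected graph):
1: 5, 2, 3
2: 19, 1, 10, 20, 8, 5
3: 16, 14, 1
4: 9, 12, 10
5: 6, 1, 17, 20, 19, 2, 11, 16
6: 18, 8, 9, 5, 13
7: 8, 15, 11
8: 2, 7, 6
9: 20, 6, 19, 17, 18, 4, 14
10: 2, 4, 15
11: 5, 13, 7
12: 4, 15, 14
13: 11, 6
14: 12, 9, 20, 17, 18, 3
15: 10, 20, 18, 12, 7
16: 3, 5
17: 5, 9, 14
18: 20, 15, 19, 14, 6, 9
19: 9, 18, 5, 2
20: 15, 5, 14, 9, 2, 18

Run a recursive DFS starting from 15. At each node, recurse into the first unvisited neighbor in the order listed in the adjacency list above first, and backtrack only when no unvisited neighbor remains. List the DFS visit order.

Visit 15
15 → 10
10 → 2
2 → 19
19 → 9
9 → 20
20 → 5
5 → 6
6 → 18
18 → 14
14 → 12
12 → 4
14 → 17
14 → 3
3 → 16
3 → 1
6 → 8
8 → 7
7 → 11
11 → 13

15, 10, 2, 19, 9, 20, 5, 6, 18, 14, 12, 4, 17, 3, 16, 1, 8, 7, 11, 13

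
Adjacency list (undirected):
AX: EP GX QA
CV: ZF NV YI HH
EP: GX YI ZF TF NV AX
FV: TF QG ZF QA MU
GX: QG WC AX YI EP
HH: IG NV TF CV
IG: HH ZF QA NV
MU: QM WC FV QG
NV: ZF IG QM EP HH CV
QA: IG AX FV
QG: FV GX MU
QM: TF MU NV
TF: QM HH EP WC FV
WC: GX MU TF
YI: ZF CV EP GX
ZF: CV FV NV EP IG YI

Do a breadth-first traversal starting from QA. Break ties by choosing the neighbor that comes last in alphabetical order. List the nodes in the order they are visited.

QA -> IG -> FV -> AX -> ZF -> NV -> HH -> TF -> QG -> MU -> GX -> EP -> YI -> CV -> QM -> WC

Visit QA; enqueue IG, FV, AX → queue [IG, FV, AX]
Visit IG; enqueue ZF, NV, HH → queue [FV, AX, ZF, NV, HH]
Visit FV; enqueue TF, QG, MU → queue [AX, ZF, NV, HH, TF, QG, MU]
Visit AX; enqueue GX, EP → queue [ZF, NV, HH, TF, QG, MU, GX, EP]
Visit ZF; enqueue YI, CV → queue [NV, HH, TF, QG, MU, GX, EP, YI, CV]
Visit NV; enqueue QM → queue [HH, TF, QG, MU, GX, EP, YI, CV, QM]
Visit HH → queue [TF, QG, MU, GX, EP, YI, CV, QM]
Visit TF; enqueue WC → queue [QG, MU, GX, EP, YI, CV, QM, WC]
Visit QG → queue [MU, GX, EP, YI, CV, QM, WC]
Visit MU → queue [GX, EP, YI, CV, QM, WC]
Visit GX → queue [EP, YI, CV, QM, WC]
Visit EP → queue [YI, CV, QM, WC]
Visit YI → queue [CV, QM, WC]
Visit CV → queue [QM, WC]
Visit QM → queue [WC]
Visit WC → queue []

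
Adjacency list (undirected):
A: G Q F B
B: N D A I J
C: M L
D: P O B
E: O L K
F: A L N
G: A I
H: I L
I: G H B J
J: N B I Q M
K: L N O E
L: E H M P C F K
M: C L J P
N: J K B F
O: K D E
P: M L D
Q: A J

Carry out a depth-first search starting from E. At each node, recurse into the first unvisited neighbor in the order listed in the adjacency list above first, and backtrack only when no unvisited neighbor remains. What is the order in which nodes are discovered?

E -> O -> K -> L -> H -> I -> G -> A -> Q -> J -> N -> B -> D -> P -> M -> C -> F

Visit E
E → O
O → K
K → L
L → H
H → I
I → G
G → A
A → Q
Q → J
J → N
N → B
B → D
D → P
P → M
M → C
N → F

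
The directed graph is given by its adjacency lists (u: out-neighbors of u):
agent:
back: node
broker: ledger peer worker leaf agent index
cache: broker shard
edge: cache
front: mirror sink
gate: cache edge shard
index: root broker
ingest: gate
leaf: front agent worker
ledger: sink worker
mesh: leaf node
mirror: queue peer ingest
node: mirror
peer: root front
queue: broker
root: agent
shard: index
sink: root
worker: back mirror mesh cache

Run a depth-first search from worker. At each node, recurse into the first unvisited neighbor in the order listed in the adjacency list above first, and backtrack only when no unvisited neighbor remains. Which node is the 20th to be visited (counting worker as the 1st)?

mesh

Visit worker
worker → back
back → node
node → mirror
mirror → queue
queue → broker
broker → ledger
ledger → sink
sink → root
root → agent
broker → peer
peer → front
broker → leaf
broker → index
mirror → ingest
ingest → gate
gate → cache
cache → shard
gate → edge
worker → mesh

Visit order: worker, back, node, mirror, queue, broker, ledger, sink, root, agent, peer, front, leaf, index, ingest, gate, cache, shard, edge, mesh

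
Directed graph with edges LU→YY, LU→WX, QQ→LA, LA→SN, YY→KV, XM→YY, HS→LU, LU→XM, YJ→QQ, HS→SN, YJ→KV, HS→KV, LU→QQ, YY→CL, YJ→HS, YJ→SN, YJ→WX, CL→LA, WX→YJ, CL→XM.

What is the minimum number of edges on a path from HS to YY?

2

Level 0: HS
Level 1: KV, LU, SN
Level 2: QQ, WX, XM, YY
Level 3: CL, LA, YJ
YY first appears at level 2.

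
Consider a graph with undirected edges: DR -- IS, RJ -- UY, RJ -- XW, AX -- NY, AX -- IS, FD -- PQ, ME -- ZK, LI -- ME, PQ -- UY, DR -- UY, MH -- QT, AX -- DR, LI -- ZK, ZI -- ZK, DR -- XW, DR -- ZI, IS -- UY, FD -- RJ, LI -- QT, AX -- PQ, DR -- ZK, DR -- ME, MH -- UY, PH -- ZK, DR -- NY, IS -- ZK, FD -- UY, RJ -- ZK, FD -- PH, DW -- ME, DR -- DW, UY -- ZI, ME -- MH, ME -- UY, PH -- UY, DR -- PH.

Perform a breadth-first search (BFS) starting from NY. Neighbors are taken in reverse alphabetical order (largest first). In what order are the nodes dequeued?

Visit NY; enqueue DR, AX → queue [DR, AX]
Visit DR; enqueue ZK, ZI, XW, UY, PH, ME, IS, DW → queue [AX, ZK, ZI, XW, UY, PH, ME, IS, DW]
Visit AX; enqueue PQ → queue [ZK, ZI, XW, UY, PH, ME, IS, DW, PQ]
Visit ZK; enqueue RJ, LI → queue [ZI, XW, UY, PH, ME, IS, DW, PQ, RJ, LI]
Visit ZI → queue [XW, UY, PH, ME, IS, DW, PQ, RJ, LI]
Visit XW → queue [UY, PH, ME, IS, DW, PQ, RJ, LI]
Visit UY; enqueue MH, FD → queue [PH, ME, IS, DW, PQ, RJ, LI, MH, FD]
Visit PH → queue [ME, IS, DW, PQ, RJ, LI, MH, FD]
Visit ME → queue [IS, DW, PQ, RJ, LI, MH, FD]
Visit IS → queue [DW, PQ, RJ, LI, MH, FD]
Visit DW → queue [PQ, RJ, LI, MH, FD]
Visit PQ → queue [RJ, LI, MH, FD]
Visit RJ → queue [LI, MH, FD]
Visit LI; enqueue QT → queue [MH, FD, QT]
Visit MH → queue [FD, QT]
Visit FD → queue [QT]
Visit QT → queue []

NY, DR, AX, ZK, ZI, XW, UY, PH, ME, IS, DW, PQ, RJ, LI, MH, FD, QT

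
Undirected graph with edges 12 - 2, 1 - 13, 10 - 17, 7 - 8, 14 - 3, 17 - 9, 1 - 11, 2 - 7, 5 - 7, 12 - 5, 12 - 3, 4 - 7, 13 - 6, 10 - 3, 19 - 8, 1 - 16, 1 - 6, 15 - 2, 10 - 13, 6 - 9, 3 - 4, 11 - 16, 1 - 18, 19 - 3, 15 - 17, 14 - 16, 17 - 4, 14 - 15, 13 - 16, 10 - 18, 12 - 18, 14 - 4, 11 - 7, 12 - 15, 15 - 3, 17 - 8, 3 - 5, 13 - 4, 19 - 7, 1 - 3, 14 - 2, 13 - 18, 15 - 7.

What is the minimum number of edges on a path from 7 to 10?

3

Level 0: 7
Level 1: 2, 4, 5, 8, 11, 15, 19
Level 2: 1, 3, 12, 13, 14, 16, 17
Level 3: 6, 9, 10, 18
10 first appears at level 3.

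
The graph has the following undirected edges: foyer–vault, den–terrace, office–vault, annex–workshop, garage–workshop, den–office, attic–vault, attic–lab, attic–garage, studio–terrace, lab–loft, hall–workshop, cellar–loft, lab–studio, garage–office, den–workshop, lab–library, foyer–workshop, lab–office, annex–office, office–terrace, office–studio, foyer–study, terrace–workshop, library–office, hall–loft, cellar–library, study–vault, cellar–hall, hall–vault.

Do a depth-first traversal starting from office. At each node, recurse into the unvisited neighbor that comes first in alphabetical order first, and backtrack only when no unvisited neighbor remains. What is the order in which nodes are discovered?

Visit office
office → annex
annex → workshop
workshop → den
den → terrace
terrace → studio
studio → lab
lab → attic
attic → garage
attic → vault
vault → foyer
foyer → study
vault → hall
hall → cellar
cellar → library
cellar → loft

office → annex → workshop → den → terrace → studio → lab → attic → garage → vault → foyer → study → hall → cellar → library → loft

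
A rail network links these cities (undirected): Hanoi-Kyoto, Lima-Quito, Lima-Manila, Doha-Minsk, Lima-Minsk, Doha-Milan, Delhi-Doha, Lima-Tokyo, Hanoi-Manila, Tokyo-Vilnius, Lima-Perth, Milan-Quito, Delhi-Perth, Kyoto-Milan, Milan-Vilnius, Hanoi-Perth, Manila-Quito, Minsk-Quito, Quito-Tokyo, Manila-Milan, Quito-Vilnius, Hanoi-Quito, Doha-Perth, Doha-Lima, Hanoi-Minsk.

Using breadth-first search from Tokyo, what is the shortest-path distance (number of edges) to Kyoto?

3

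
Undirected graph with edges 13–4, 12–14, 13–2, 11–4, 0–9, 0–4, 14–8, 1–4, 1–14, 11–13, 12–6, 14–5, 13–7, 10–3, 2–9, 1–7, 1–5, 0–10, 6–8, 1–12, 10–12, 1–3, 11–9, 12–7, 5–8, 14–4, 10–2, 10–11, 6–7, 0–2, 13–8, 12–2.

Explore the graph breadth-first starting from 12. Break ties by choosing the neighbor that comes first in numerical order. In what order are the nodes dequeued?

Visit 12; enqueue 1, 2, 6, 7, 10, 14 → queue [1, 2, 6, 7, 10, 14]
Visit 1; enqueue 3, 4, 5 → queue [2, 6, 7, 10, 14, 3, 4, 5]
Visit 2; enqueue 0, 9, 13 → queue [6, 7, 10, 14, 3, 4, 5, 0, 9, 13]
Visit 6; enqueue 8 → queue [7, 10, 14, 3, 4, 5, 0, 9, 13, 8]
Visit 7 → queue [10, 14, 3, 4, 5, 0, 9, 13, 8]
Visit 10; enqueue 11 → queue [14, 3, 4, 5, 0, 9, 13, 8, 11]
Visit 14 → queue [3, 4, 5, 0, 9, 13, 8, 11]
Visit 3 → queue [4, 5, 0, 9, 13, 8, 11]
Visit 4 → queue [5, 0, 9, 13, 8, 11]
Visit 5 → queue [0, 9, 13, 8, 11]
Visit 0 → queue [9, 13, 8, 11]
Visit 9 → queue [13, 8, 11]
Visit 13 → queue [8, 11]
Visit 8 → queue [11]
Visit 11 → queue []

12 -> 1 -> 2 -> 6 -> 7 -> 10 -> 14 -> 3 -> 4 -> 5 -> 0 -> 9 -> 13 -> 8 -> 11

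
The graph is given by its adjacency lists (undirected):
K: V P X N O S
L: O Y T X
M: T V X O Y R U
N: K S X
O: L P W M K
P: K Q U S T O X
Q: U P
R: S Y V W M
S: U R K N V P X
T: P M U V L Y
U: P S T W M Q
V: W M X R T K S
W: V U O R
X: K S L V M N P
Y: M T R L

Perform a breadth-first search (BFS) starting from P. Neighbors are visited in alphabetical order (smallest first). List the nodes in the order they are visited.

Visit P; enqueue K, O, Q, S, T, U, X → queue [K, O, Q, S, T, U, X]
Visit K; enqueue N, V → queue [O, Q, S, T, U, X, N, V]
Visit O; enqueue L, M, W → queue [Q, S, T, U, X, N, V, L, M, W]
Visit Q → queue [S, T, U, X, N, V, L, M, W]
Visit S; enqueue R → queue [T, U, X, N, V, L, M, W, R]
Visit T; enqueue Y → queue [U, X, N, V, L, M, W, R, Y]
Visit U → queue [X, N, V, L, M, W, R, Y]
Visit X → queue [N, V, L, M, W, R, Y]
Visit N → queue [V, L, M, W, R, Y]
Visit V → queue [L, M, W, R, Y]
Visit L → queue [M, W, R, Y]
Visit M → queue [W, R, Y]
Visit W → queue [R, Y]
Visit R → queue [Y]
Visit Y → queue []

P, K, O, Q, S, T, U, X, N, V, L, M, W, R, Y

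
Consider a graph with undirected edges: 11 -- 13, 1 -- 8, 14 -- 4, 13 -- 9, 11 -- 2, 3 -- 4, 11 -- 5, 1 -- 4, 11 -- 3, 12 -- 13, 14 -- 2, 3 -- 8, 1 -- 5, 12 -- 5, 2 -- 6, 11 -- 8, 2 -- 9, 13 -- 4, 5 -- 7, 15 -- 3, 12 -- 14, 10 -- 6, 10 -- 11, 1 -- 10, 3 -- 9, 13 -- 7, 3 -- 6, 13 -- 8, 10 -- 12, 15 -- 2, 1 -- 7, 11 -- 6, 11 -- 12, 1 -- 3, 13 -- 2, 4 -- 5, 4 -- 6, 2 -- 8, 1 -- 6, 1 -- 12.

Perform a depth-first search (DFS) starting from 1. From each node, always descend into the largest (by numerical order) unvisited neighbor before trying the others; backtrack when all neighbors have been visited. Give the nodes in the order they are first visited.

Visit 1
1 → 12
12 → 14
14 → 4
4 → 13
13 → 11
11 → 10
10 → 6
6 → 3
3 → 15
15 → 2
2 → 9
2 → 8
11 → 5
5 → 7

1 → 12 → 14 → 4 → 13 → 11 → 10 → 6 → 3 → 15 → 2 → 9 → 8 → 5 → 7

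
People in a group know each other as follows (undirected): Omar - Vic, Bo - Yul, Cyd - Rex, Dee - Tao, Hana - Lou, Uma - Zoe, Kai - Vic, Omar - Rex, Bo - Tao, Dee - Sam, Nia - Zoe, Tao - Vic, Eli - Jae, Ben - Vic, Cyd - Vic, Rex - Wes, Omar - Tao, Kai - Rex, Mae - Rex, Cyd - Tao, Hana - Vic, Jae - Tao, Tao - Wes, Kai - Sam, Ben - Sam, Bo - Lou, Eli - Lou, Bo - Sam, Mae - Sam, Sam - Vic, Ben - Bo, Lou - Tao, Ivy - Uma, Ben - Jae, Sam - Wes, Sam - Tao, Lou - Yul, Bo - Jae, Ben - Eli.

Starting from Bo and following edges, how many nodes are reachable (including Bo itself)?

17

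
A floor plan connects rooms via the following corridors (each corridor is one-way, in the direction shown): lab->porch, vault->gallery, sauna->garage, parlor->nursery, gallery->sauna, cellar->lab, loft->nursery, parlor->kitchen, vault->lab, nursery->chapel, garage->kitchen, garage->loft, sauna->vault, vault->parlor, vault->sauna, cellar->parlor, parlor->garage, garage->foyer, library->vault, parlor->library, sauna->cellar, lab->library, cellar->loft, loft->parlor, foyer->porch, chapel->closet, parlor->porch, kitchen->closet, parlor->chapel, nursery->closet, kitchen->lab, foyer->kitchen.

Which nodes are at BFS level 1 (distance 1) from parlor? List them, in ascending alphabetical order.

chapel, garage, kitchen, library, nursery, porch

Level 0: parlor
Level 1: chapel, garage, kitchen, library, nursery, porch
Level 2: closet, foyer, lab, loft, vault
Level 3: gallery, sauna
Level 4: cellar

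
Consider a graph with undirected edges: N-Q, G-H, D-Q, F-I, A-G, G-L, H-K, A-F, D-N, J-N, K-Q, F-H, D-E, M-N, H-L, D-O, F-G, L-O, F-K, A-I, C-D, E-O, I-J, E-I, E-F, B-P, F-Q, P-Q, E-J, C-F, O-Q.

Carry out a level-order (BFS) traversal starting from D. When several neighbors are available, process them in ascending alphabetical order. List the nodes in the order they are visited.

Visit D; enqueue C, E, N, O, Q → queue [C, E, N, O, Q]
Visit C; enqueue F → queue [E, N, O, Q, F]
Visit E; enqueue I, J → queue [N, O, Q, F, I, J]
Visit N; enqueue M → queue [O, Q, F, I, J, M]
Visit O; enqueue L → queue [Q, F, I, J, M, L]
Visit Q; enqueue K, P → queue [F, I, J, M, L, K, P]
Visit F; enqueue A, G, H → queue [I, J, M, L, K, P, A, G, H]
Visit I → queue [J, M, L, K, P, A, G, H]
Visit J → queue [M, L, K, P, A, G, H]
Visit M → queue [L, K, P, A, G, H]
Visit L → queue [K, P, A, G, H]
Visit K → queue [P, A, G, H]
Visit P; enqueue B → queue [A, G, H, B]
Visit A → queue [G, H, B]
Visit G → queue [H, B]
Visit H → queue [B]
Visit B → queue []

D → C → E → N → O → Q → F → I → J → M → L → K → P → A → G → H → B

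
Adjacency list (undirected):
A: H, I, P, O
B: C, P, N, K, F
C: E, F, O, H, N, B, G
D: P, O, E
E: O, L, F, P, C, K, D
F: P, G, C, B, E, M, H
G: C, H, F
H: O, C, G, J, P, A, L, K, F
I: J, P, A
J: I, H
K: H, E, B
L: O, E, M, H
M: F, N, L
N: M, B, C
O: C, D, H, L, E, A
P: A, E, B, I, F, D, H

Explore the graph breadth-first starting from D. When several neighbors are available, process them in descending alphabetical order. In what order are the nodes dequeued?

Visit D; enqueue P, O, E → queue [P, O, E]
Visit P; enqueue I, H, F, B, A → queue [O, E, I, H, F, B, A]
Visit O; enqueue L, C → queue [E, I, H, F, B, A, L, C]
Visit E; enqueue K → queue [I, H, F, B, A, L, C, K]
Visit I; enqueue J → queue [H, F, B, A, L, C, K, J]
Visit H; enqueue G → queue [F, B, A, L, C, K, J, G]
Visit F; enqueue M → queue [B, A, L, C, K, J, G, M]
Visit B; enqueue N → queue [A, L, C, K, J, G, M, N]
Visit A → queue [L, C, K, J, G, M, N]
Visit L → queue [C, K, J, G, M, N]
Visit C → queue [K, J, G, M, N]
Visit K → queue [J, G, M, N]
Visit J → queue [G, M, N]
Visit G → queue [M, N]
Visit M → queue [N]
Visit N → queue []

D → P → O → E → I → H → F → B → A → L → C → K → J → G → M → N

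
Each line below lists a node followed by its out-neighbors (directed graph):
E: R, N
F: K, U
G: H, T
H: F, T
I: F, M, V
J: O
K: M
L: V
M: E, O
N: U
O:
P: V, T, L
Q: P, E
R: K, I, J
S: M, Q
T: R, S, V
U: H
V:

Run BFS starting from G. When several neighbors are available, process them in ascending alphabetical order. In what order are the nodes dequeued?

G, H, T, F, R, S, V, K, U, I, J, M, Q, O, E, P, N, L

Visit G; enqueue H, T → queue [H, T]
Visit H; enqueue F → queue [T, F]
Visit T; enqueue R, S, V → queue [F, R, S, V]
Visit F; enqueue K, U → queue [R, S, V, K, U]
Visit R; enqueue I, J → queue [S, V, K, U, I, J]
Visit S; enqueue M, Q → queue [V, K, U, I, J, M, Q]
Visit V → queue [K, U, I, J, M, Q]
Visit K → queue [U, I, J, M, Q]
Visit U → queue [I, J, M, Q]
Visit I → queue [J, M, Q]
Visit J; enqueue O → queue [M, Q, O]
Visit M; enqueue E → queue [Q, O, E]
Visit Q; enqueue P → queue [O, E, P]
Visit O → queue [E, P]
Visit E; enqueue N → queue [P, N]
Visit P; enqueue L → queue [N, L]
Visit N → queue [L]
Visit L → queue []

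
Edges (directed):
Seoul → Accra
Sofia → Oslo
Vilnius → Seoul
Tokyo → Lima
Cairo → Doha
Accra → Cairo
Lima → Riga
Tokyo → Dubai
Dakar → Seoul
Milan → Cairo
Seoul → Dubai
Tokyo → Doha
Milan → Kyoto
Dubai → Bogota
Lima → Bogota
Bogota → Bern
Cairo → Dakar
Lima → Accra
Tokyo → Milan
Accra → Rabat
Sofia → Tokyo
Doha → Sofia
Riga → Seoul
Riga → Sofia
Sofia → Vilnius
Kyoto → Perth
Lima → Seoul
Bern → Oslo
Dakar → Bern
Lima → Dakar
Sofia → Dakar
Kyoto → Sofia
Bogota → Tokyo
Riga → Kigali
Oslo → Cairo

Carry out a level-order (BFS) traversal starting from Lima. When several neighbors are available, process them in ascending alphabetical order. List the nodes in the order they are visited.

Visit Lima; enqueue Accra, Bogota, Dakar, Riga, Seoul → queue [Accra, Bogota, Dakar, Riga, Seoul]
Visit Accra; enqueue Cairo, Rabat → queue [Bogota, Dakar, Riga, Seoul, Cairo, Rabat]
Visit Bogota; enqueue Bern, Tokyo → queue [Dakar, Riga, Seoul, Cairo, Rabat, Bern, Tokyo]
Visit Dakar → queue [Riga, Seoul, Cairo, Rabat, Bern, Tokyo]
Visit Riga; enqueue Kigali, Sofia → queue [Seoul, Cairo, Rabat, Bern, Tokyo, Kigali, Sofia]
Visit Seoul; enqueue Dubai → queue [Cairo, Rabat, Bern, Tokyo, Kigali, Sofia, Dubai]
Visit Cairo; enqueue Doha → queue [Rabat, Bern, Tokyo, Kigali, Sofia, Dubai, Doha]
Visit Rabat → queue [Bern, Tokyo, Kigali, Sofia, Dubai, Doha]
Visit Bern; enqueue Oslo → queue [Tokyo, Kigali, Sofia, Dubai, Doha, Oslo]
Visit Tokyo; enqueue Milan → queue [Kigali, Sofia, Dubai, Doha, Oslo, Milan]
Visit Kigali → queue [Sofia, Dubai, Doha, Oslo, Milan]
Visit Sofia; enqueue Vilnius → queue [Dubai, Doha, Oslo, Milan, Vilnius]
Visit Dubai → queue [Doha, Oslo, Milan, Vilnius]
Visit Doha → queue [Oslo, Milan, Vilnius]
Visit Oslo → queue [Milan, Vilnius]
Visit Milan; enqueue Kyoto → queue [Vilnius, Kyoto]
Visit Vilnius → queue [Kyoto]
Visit Kyoto; enqueue Perth → queue [Perth]
Visit Perth → queue []

Lima -> Accra -> Bogota -> Dakar -> Riga -> Seoul -> Cairo -> Rabat -> Bern -> Tokyo -> Kigali -> Sofia -> Dubai -> Doha -> Oslo -> Milan -> Vilnius -> Kyoto -> Perth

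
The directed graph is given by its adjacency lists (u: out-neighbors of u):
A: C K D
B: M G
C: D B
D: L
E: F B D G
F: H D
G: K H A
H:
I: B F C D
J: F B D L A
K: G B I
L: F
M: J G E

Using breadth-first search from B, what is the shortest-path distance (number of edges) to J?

Level 0: B
Level 1: G, M
Level 2: A, E, H, J, K
Level 3: C, D, F, I, L
J first appears at level 2.

2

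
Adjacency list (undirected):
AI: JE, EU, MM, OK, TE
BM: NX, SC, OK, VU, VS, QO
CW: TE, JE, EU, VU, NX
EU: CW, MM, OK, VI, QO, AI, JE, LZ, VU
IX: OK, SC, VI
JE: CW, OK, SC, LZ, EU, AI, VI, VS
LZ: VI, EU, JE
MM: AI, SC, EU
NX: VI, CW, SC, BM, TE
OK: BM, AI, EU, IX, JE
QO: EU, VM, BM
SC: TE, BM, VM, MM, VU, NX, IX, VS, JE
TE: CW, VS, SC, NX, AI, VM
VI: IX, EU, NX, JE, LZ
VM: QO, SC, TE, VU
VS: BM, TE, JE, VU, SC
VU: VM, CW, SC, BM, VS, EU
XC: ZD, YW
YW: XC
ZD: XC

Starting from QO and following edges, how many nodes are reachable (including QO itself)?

17

BFS from QO visits: QO, BM, EU, VM, NX, OK, SC, VS, VU, AI, CW, JE, LZ, MM, VI, TE, IX
Reachable nodes: 17 of 20 total.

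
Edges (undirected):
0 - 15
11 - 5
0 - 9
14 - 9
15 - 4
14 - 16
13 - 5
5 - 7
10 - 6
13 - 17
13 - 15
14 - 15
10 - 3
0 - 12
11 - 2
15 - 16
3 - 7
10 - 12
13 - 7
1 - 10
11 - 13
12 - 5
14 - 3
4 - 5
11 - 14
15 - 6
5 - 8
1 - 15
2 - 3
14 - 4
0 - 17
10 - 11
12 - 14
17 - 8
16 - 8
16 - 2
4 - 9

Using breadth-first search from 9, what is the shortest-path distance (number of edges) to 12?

2

Level 0: 9
Level 1: 0, 4, 14
Level 2: 3, 5, 11, 12, 15, 16, 17
Level 3: 1, 2, 6, 7, 8, 10, 13
12 first appears at level 2.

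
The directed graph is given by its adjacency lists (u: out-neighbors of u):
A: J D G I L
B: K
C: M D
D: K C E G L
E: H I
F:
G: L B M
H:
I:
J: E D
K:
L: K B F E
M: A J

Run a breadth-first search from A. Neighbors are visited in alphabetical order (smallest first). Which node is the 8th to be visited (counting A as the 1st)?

E

Visit A; enqueue D, G, I, J, L → queue [D, G, I, J, L]
Visit D; enqueue C, E, K → queue [G, I, J, L, C, E, K]
Visit G; enqueue B, M → queue [I, J, L, C, E, K, B, M]
Visit I → queue [J, L, C, E, K, B, M]
Visit J → queue [L, C, E, K, B, M]
Visit L; enqueue F → queue [C, E, K, B, M, F]
Visit C → queue [E, K, B, M, F]
Visit E; enqueue H → queue [K, B, M, F, H]
Visit K → queue [B, M, F, H]
Visit B → queue [M, F, H]
Visit M → queue [F, H]
Visit F → queue [H]
Visit H → queue []

Visit order: A, D, G, I, J, L, C, E, K, B, M, F, H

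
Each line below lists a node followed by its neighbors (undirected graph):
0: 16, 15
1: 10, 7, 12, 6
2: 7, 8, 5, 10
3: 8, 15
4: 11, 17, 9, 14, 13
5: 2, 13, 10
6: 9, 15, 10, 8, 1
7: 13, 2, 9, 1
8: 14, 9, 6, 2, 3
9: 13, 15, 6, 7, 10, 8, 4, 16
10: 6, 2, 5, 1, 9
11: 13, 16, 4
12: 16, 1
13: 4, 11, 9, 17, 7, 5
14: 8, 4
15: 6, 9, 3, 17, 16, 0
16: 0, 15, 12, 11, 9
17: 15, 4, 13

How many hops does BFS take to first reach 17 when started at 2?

Level 0: 2
Level 1: 5, 7, 8, 10
Level 2: 1, 3, 6, 9, 13, 14
Level 3: 4, 11, 12, 15, 16, 17
Level 4: 0
17 first appears at level 3.

3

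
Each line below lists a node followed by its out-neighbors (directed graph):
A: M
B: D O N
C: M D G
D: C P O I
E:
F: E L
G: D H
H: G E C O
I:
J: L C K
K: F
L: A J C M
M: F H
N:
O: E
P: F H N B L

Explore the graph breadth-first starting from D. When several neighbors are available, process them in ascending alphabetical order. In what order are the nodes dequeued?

D -> C -> I -> O -> P -> G -> M -> E -> B -> F -> H -> L -> N -> A -> J -> K

Visit D; enqueue C, I, O, P → queue [C, I, O, P]
Visit C; enqueue G, M → queue [I, O, P, G, M]
Visit I → queue [O, P, G, M]
Visit O; enqueue E → queue [P, G, M, E]
Visit P; enqueue B, F, H, L, N → queue [G, M, E, B, F, H, L, N]
Visit G → queue [M, E, B, F, H, L, N]
Visit M → queue [E, B, F, H, L, N]
Visit E → queue [B, F, H, L, N]
Visit B → queue [F, H, L, N]
Visit F → queue [H, L, N]
Visit H → queue [L, N]
Visit L; enqueue A, J → queue [N, A, J]
Visit N → queue [A, J]
Visit A → queue [J]
Visit J; enqueue K → queue [K]
Visit K → queue []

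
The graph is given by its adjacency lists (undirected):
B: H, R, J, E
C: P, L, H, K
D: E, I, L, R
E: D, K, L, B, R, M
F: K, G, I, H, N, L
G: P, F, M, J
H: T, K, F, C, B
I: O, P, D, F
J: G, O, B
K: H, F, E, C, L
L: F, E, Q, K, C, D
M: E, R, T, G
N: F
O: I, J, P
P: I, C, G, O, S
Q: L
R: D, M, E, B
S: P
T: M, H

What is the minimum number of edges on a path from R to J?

Level 0: R
Level 1: B, D, E, M
Level 2: G, H, I, J, K, L, T
Level 3: C, F, O, P, Q
Level 4: N, S
J first appears at level 2.

2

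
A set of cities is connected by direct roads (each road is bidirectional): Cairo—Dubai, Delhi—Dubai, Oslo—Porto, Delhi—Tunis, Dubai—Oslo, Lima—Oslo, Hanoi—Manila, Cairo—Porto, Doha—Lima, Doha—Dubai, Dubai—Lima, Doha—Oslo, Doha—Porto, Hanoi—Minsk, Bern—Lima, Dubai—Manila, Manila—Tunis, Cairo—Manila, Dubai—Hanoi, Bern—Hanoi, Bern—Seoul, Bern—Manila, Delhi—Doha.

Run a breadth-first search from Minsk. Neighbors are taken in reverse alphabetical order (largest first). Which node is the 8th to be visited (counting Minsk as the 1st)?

Visit Minsk; enqueue Hanoi → queue [Hanoi]
Visit Hanoi; enqueue Manila, Dubai, Bern → queue [Manila, Dubai, Bern]
Visit Manila; enqueue Tunis, Cairo → queue [Dubai, Bern, Tunis, Cairo]
Visit Dubai; enqueue Oslo, Lima, Doha, Delhi → queue [Bern, Tunis, Cairo, Oslo, Lima, Doha, Delhi]
Visit Bern; enqueue Seoul → queue [Tunis, Cairo, Oslo, Lima, Doha, Delhi, Seoul]
Visit Tunis → queue [Cairo, Oslo, Lima, Doha, Delhi, Seoul]
Visit Cairo; enqueue Porto → queue [Oslo, Lima, Doha, Delhi, Seoul, Porto]
Visit Oslo → queue [Lima, Doha, Delhi, Seoul, Porto]
Visit Lima → queue [Doha, Delhi, Seoul, Porto]
Visit Doha → queue [Delhi, Seoul, Porto]
Visit Delhi → queue [Seoul, Porto]
Visit Seoul → queue [Porto]
Visit Porto → queue []

Visit order: Minsk, Hanoi, Manila, Dubai, Bern, Tunis, Cairo, Oslo, Lima, Doha, Delhi, Seoul, Porto

Oslo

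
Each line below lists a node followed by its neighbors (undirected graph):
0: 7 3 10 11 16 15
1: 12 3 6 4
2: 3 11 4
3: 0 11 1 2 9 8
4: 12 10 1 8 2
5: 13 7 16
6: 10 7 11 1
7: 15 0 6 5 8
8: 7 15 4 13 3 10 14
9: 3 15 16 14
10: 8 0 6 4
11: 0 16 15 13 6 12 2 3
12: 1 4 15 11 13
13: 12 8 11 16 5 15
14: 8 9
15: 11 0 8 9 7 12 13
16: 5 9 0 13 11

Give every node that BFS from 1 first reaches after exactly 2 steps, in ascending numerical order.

Level 0: 1
Level 1: 3, 4, 6, 12
Level 2: 0, 2, 7, 8, 9, 10, 11, 13, 15
Level 3: 5, 14, 16

0, 2, 7, 8, 9, 10, 11, 13, 15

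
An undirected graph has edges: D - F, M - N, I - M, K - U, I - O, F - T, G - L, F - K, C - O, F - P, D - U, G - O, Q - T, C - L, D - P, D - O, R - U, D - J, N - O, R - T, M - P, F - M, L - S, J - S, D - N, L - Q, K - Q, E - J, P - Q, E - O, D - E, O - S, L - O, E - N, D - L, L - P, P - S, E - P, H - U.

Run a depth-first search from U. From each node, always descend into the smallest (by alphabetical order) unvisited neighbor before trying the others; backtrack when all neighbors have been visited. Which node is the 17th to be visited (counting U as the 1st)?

Visit U
U → D
D → E
E → J
J → S
S → L
L → C
C → O
O → G
O → I
I → M
M → F
F → K
K → Q
Q → P
Q → T
T → R
M → N
U → H

Visit order: U, D, E, J, S, L, C, O, G, I, M, F, K, Q, P, T, R, N, H

R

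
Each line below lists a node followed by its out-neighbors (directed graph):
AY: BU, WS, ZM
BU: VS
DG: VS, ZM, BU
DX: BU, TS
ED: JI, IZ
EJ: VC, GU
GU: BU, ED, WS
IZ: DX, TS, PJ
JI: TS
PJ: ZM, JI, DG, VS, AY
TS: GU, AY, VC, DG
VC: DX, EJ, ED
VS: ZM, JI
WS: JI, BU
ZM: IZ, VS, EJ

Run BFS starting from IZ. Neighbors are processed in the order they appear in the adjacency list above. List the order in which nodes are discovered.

IZ → DX → TS → PJ → BU → GU → AY → VC → DG → ZM → JI → VS → ED → WS → EJ

Visit IZ; enqueue DX, TS, PJ → queue [DX, TS, PJ]
Visit DX; enqueue BU → queue [TS, PJ, BU]
Visit TS; enqueue GU, AY, VC, DG → queue [PJ, BU, GU, AY, VC, DG]
Visit PJ; enqueue ZM, JI, VS → queue [BU, GU, AY, VC, DG, ZM, JI, VS]
Visit BU → queue [GU, AY, VC, DG, ZM, JI, VS]
Visit GU; enqueue ED, WS → queue [AY, VC, DG, ZM, JI, VS, ED, WS]
Visit AY → queue [VC, DG, ZM, JI, VS, ED, WS]
Visit VC; enqueue EJ → queue [DG, ZM, JI, VS, ED, WS, EJ]
Visit DG → queue [ZM, JI, VS, ED, WS, EJ]
Visit ZM → queue [JI, VS, ED, WS, EJ]
Visit JI → queue [VS, ED, WS, EJ]
Visit VS → queue [ED, WS, EJ]
Visit ED → queue [WS, EJ]
Visit WS → queue [EJ]
Visit EJ → queue []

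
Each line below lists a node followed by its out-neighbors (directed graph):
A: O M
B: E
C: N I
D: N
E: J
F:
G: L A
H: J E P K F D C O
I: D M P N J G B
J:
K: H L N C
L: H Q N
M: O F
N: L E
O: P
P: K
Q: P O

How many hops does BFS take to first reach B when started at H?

3

Level 0: H
Level 1: C, D, E, F, J, K, O, P
Level 2: I, L, N
Level 3: B, G, M, Q
Level 4: A
B first appears at level 3.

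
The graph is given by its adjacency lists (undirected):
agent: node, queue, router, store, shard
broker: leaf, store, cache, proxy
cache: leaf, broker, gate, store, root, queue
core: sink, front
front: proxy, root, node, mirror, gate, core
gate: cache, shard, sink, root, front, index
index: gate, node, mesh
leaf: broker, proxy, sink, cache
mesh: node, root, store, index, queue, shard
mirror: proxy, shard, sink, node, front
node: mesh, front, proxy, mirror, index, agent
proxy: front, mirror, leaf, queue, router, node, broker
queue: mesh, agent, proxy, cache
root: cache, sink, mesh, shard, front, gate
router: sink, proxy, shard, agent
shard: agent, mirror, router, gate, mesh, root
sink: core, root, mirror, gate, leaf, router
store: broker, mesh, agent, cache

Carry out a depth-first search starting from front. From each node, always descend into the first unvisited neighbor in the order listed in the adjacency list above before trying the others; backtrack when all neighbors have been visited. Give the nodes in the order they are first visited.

front, proxy, mirror, shard, agent, node, mesh, root, cache, leaf, broker, store, sink, core, gate, index, router, queue

Visit front
front → proxy
proxy → mirror
mirror → shard
shard → agent
agent → node
node → mesh
mesh → root
root → cache
cache → leaf
leaf → broker
broker → store
leaf → sink
sink → core
sink → gate
gate → index
sink → router
cache → queue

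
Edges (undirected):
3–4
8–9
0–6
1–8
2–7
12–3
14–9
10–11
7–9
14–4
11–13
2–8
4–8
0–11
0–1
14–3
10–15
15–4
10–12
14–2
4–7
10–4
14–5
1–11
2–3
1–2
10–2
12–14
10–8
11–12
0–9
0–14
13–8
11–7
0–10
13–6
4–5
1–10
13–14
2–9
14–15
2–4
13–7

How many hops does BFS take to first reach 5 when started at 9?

2

Level 0: 9
Level 1: 0, 2, 7, 8, 14
Level 2: 1, 3, 4, 5, 6, 10, 11, 12, 13, 15
5 first appears at level 2.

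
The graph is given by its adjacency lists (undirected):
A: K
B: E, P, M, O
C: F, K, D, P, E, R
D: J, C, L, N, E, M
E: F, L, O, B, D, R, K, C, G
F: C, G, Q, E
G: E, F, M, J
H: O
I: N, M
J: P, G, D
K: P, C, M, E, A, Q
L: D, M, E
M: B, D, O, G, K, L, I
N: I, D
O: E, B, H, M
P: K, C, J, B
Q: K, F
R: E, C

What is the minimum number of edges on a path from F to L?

Level 0: F
Level 1: C, E, G, Q
Level 2: B, D, J, K, L, M, O, P, R
Level 3: A, H, I, N
L first appears at level 2.

2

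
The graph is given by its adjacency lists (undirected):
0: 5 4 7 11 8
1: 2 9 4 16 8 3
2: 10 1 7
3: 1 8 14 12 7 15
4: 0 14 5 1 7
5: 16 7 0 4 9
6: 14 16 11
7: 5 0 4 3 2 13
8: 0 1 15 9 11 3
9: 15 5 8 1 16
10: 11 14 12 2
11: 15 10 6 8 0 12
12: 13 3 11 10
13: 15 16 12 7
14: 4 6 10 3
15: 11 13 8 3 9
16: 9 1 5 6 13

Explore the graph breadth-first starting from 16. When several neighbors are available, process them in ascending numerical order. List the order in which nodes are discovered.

Visit 16; enqueue 1, 5, 6, 9, 13 → queue [1, 5, 6, 9, 13]
Visit 1; enqueue 2, 3, 4, 8 → queue [5, 6, 9, 13, 2, 3, 4, 8]
Visit 5; enqueue 0, 7 → queue [6, 9, 13, 2, 3, 4, 8, 0, 7]
Visit 6; enqueue 11, 14 → queue [9, 13, 2, 3, 4, 8, 0, 7, 11, 14]
Visit 9; enqueue 15 → queue [13, 2, 3, 4, 8, 0, 7, 11, 14, 15]
Visit 13; enqueue 12 → queue [2, 3, 4, 8, 0, 7, 11, 14, 15, 12]
Visit 2; enqueue 10 → queue [3, 4, 8, 0, 7, 11, 14, 15, 12, 10]
Visit 3 → queue [4, 8, 0, 7, 11, 14, 15, 12, 10]
Visit 4 → queue [8, 0, 7, 11, 14, 15, 12, 10]
Visit 8 → queue [0, 7, 11, 14, 15, 12, 10]
Visit 0 → queue [7, 11, 14, 15, 12, 10]
Visit 7 → queue [11, 14, 15, 12, 10]
Visit 11 → queue [14, 15, 12, 10]
Visit 14 → queue [15, 12, 10]
Visit 15 → queue [12, 10]
Visit 12 → queue [10]
Visit 10 → queue []

16 1 5 6 9 13 2 3 4 8 0 7 11 14 15 12 10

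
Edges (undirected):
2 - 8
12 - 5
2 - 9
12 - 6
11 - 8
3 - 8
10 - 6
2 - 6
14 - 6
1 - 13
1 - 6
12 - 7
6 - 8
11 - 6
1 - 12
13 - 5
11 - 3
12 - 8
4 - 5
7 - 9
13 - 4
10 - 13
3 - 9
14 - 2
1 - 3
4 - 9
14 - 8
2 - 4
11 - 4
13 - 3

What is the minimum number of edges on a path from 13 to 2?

Level 0: 13
Level 1: 1, 3, 4, 5, 10
Level 2: 2, 6, 8, 9, 11, 12
Level 3: 7, 14
2 first appears at level 2.

2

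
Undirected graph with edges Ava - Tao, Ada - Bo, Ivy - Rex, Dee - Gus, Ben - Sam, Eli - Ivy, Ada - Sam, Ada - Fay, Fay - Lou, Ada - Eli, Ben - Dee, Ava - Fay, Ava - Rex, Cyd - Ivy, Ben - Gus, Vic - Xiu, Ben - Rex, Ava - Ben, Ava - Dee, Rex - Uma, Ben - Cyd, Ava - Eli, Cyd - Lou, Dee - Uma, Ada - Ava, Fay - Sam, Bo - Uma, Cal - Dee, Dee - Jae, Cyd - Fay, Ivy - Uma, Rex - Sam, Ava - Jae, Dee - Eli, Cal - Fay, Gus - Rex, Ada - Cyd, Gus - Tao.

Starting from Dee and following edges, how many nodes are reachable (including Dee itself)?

BFS from Dee visits: Dee, Uma, Jae, Gus, Eli, Cal, Ben, Ava, Rex, Ivy, Bo, Tao, Ada, Fay, Sam, Cyd, Lou
Reachable nodes: 17 of 19 total.

17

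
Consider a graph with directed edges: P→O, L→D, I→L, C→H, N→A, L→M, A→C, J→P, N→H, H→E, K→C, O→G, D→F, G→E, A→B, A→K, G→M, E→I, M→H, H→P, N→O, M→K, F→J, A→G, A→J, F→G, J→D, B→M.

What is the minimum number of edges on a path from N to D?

3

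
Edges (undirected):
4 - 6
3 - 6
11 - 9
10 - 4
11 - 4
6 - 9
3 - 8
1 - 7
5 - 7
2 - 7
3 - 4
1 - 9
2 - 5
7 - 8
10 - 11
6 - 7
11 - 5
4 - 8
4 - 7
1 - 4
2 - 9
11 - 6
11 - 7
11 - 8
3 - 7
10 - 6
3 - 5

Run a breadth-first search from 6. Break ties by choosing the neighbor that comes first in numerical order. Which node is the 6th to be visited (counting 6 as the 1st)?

Visit 6; enqueue 3, 4, 7, 9, 10, 11 → queue [3, 4, 7, 9, 10, 11]
Visit 3; enqueue 5, 8 → queue [4, 7, 9, 10, 11, 5, 8]
Visit 4; enqueue 1 → queue [7, 9, 10, 11, 5, 8, 1]
Visit 7; enqueue 2 → queue [9, 10, 11, 5, 8, 1, 2]
Visit 9 → queue [10, 11, 5, 8, 1, 2]
Visit 10 → queue [11, 5, 8, 1, 2]
Visit 11 → queue [5, 8, 1, 2]
Visit 5 → queue [8, 1, 2]
Visit 8 → queue [1, 2]
Visit 1 → queue [2]
Visit 2 → queue []

Visit order: 6, 3, 4, 7, 9, 10, 11, 5, 8, 1, 2

10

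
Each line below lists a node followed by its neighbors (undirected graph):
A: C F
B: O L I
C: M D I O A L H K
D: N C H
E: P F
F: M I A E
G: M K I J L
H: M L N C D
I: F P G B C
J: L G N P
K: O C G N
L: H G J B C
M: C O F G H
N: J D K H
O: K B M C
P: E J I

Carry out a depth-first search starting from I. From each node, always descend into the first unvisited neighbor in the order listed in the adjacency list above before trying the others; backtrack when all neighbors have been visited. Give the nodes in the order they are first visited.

Visit I
I → F
F → M
M → C
C → D
D → N
N → J
J → L
L → H
L → G
G → K
K → O
O → B
J → P
P → E
C → A

I F M C D N J L H G K O B P E A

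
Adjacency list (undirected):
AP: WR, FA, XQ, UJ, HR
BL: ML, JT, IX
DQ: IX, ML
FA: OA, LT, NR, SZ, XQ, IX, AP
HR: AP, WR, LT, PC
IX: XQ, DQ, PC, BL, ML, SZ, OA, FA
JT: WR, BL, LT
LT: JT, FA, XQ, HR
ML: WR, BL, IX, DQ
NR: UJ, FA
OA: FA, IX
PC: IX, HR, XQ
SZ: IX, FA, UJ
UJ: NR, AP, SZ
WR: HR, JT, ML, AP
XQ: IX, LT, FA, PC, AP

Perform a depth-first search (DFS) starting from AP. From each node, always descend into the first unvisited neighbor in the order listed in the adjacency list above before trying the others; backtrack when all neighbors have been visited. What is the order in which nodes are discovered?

AP, WR, HR, LT, JT, BL, ML, IX, XQ, FA, OA, NR, UJ, SZ, PC, DQ

Visit AP
AP → WR
WR → HR
HR → LT
LT → JT
JT → BL
BL → ML
ML → IX
IX → XQ
XQ → FA
FA → OA
FA → NR
NR → UJ
UJ → SZ
XQ → PC
IX → DQ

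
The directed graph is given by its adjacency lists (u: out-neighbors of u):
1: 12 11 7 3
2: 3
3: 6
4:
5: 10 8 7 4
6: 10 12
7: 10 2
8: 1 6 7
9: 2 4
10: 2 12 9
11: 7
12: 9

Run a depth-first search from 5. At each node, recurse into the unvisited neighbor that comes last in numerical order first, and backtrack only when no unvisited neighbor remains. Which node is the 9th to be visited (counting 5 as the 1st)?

8

Visit 5
5 → 10
10 → 12
12 → 9
9 → 4
9 → 2
2 → 3
3 → 6
5 → 8
8 → 7
8 → 1
1 → 11

Visit order: 5, 10, 12, 9, 4, 2, 3, 6, 8, 7, 1, 11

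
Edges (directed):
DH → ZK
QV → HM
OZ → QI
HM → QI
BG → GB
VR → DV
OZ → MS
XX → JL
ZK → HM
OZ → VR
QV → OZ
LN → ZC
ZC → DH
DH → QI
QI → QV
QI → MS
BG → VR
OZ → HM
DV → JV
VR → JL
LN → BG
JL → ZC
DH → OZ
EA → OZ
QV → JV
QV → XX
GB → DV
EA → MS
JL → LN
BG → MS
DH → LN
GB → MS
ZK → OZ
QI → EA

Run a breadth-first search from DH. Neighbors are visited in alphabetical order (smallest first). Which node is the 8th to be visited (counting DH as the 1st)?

HM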